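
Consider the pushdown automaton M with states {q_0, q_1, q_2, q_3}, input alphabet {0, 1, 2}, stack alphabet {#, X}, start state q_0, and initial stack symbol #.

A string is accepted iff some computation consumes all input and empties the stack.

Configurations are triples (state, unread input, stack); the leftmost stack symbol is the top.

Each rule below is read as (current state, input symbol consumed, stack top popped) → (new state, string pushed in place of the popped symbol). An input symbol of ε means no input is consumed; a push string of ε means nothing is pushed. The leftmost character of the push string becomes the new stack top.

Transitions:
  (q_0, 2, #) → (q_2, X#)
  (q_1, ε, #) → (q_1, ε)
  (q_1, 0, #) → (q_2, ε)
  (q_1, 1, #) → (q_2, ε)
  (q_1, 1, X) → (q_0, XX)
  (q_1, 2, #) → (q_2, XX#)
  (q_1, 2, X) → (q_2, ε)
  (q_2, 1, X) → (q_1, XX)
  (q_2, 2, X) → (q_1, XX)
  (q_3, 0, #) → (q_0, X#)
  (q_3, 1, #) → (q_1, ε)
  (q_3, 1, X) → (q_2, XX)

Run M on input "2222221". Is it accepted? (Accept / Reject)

Reject

No computation consumes all input and empties the stack.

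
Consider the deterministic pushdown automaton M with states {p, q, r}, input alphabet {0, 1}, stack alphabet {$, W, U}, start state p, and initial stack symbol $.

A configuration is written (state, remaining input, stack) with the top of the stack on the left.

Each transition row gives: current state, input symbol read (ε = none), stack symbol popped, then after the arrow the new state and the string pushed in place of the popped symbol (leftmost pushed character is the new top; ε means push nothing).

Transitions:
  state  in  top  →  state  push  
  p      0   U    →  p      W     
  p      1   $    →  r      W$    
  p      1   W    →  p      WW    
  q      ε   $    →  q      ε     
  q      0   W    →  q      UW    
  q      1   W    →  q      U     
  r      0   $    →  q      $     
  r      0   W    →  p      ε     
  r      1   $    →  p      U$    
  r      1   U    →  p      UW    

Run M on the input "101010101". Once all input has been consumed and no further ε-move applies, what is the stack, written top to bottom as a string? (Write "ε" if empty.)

W$

(p, 101010101, $)
  read 1, top $: go to r, push W$ → (r, 01010101, W$)
  read 0, top W: go to p, push ε → (p, 1010101, $)
  read 1, top $: go to r, push W$ → (r, 010101, W$)
  read 0, top W: go to p, push ε → (p, 10101, $)
  read 1, top $: go to r, push W$ → (r, 0101, W$)
  read 0, top W: go to p, push ε → (p, 101, $)
  read 1, top $: go to r, push W$ → (r, 01, W$)
  read 0, top W: go to p, push ε → (p, 1, $)
  read 1, top $: go to r, push W$ → (r, ε, W$)
All input consumed in state r with stack W$.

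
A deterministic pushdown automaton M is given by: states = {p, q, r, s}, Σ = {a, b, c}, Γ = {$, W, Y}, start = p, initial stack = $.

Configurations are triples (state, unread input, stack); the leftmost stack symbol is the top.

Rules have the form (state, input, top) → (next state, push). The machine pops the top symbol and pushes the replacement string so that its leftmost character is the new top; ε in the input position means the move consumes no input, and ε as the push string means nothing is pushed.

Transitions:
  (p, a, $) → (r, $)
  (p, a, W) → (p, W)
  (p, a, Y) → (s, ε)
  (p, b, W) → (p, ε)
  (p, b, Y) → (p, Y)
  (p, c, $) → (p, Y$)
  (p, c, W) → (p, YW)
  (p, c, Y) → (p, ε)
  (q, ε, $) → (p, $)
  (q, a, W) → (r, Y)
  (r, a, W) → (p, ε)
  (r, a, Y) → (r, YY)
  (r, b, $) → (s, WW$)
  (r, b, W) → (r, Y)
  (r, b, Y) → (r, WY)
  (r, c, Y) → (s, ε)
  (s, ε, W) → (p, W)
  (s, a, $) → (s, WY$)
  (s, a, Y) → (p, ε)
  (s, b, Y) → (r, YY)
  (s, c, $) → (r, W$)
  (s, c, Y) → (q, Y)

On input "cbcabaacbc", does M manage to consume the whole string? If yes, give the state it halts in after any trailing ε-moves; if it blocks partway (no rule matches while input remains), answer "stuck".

(p, cbcabaacbc, $)
  read c, top $: go to p, push Y$ → (p, bcabaacbc, Y$)
  read b, top Y: go to p, push Y → (p, cabaacbc, Y$)
  read c, top Y: go to p, push ε → (p, abaacbc, $)
  read a, top $: go to r, push $ → (r, baacbc, $)
  read b, top $: go to s, push WW$ → (s, aacbc, WW$)
  ε-move, top W: go to p, push W → (p, aacbc, WW$)
  read a, top W: go to p, push W → (p, acbc, WW$)
  read a, top W: go to p, push W → (p, cbc, WW$)
  read c, top W: go to p, push YW → (p, bc, YWW$)
  read b, top Y: go to p, push Y → (p, c, YWW$)
  read c, top Y: go to p, push ε → (p, ε, WW$)
All input consumed; M is in state p.

p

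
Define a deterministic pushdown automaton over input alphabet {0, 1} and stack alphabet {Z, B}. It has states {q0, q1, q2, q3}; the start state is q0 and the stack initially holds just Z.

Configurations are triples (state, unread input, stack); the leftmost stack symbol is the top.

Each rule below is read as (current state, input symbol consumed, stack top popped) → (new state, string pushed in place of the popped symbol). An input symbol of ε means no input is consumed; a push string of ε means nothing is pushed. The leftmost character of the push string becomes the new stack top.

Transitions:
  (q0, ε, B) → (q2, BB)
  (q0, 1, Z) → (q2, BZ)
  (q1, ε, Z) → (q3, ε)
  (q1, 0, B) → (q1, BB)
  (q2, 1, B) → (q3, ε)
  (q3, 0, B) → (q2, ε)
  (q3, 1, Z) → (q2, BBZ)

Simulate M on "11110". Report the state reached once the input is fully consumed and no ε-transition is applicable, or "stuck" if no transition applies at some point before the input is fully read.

(q0, 11110, Z)
  read 1, top Z: go to q2, push BZ → (q2, 1110, BZ)
  read 1, top B: go to q3, push ε → (q3, 110, Z)
  read 1, top Z: go to q2, push BBZ → (q2, 10, BBZ)
  read 1, top B: go to q3, push ε → (q3, 0, BZ)
  read 0, top B: go to q2, push ε → (q2, ε, Z)
All input consumed; M is in state q2.

q2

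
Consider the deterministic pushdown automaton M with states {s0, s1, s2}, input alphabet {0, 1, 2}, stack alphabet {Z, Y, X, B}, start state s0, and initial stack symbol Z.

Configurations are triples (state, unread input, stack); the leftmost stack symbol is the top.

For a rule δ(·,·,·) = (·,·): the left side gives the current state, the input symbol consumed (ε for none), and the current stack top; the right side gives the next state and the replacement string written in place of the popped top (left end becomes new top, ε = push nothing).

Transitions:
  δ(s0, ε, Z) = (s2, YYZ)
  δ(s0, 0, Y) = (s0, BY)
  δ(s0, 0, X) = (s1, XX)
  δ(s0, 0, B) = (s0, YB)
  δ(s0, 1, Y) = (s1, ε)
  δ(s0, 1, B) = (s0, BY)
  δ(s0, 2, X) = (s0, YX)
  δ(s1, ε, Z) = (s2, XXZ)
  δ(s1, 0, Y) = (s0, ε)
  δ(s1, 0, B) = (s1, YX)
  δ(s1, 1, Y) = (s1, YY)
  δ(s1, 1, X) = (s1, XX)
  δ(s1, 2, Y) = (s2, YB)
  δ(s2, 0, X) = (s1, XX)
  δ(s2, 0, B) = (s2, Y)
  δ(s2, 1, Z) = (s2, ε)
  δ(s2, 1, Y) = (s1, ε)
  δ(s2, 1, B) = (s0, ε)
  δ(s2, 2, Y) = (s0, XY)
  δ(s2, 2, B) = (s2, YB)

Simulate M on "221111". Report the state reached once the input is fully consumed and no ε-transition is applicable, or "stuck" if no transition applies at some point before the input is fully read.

(s0, 221111, Z) ⊢ (s2, 221111, YYZ) ⊢ (s0, 21111, XYYZ) ⊢ (s0, 1111, YXYYZ) ⊢ (s1, 111, XYYZ) ⊢ (s1, 11, XXYYZ) ⊢ (s1, 1, XXXYYZ) ⊢ (s1, ε, XXXXYYZ)
All input consumed; M is in state s1.

s1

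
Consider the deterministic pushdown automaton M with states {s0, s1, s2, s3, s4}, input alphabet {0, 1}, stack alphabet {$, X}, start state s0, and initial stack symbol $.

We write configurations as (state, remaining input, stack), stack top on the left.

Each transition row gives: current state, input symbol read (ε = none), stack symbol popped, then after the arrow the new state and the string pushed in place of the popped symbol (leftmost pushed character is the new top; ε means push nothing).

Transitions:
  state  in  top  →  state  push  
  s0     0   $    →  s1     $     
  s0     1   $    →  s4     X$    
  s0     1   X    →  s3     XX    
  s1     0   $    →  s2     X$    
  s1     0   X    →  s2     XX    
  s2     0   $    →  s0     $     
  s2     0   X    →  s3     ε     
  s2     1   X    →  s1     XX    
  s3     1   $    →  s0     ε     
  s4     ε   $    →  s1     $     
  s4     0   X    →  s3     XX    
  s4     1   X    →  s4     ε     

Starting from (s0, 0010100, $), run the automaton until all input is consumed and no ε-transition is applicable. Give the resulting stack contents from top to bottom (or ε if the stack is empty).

XXXX$

(s0, 0010100, $)
  read 0, top $: go to s1, push $ → (s1, 010100, $)
  read 0, top $: go to s2, push X$ → (s2, 10100, X$)
  read 1, top X: go to s1, push XX → (s1, 0100, XX$)
  read 0, top X: go to s2, push XX → (s2, 100, XXX$)
  read 1, top X: go to s1, push XX → (s1, 00, XXXX$)
  read 0, top X: go to s2, push XX → (s2, 0, XXXXX$)
  read 0, top X: go to s3, push ε → (s3, ε, XXXX$)
All input consumed in state s3 with stack XXXX$.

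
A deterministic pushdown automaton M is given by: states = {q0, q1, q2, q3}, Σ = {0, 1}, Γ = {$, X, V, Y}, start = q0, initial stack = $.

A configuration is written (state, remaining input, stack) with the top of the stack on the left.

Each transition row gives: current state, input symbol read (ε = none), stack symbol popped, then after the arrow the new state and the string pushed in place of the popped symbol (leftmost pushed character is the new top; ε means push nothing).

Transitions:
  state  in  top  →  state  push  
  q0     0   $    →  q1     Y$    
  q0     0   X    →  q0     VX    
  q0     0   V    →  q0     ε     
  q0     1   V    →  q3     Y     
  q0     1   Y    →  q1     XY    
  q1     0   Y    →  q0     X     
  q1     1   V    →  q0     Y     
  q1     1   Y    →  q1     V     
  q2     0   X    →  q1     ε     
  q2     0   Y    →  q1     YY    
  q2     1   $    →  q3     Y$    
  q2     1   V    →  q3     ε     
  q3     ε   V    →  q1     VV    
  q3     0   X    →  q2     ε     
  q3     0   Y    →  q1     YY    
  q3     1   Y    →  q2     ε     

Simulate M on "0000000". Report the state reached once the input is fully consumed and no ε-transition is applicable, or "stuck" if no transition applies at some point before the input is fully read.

(q0, 0000000, $)
  read 0, top $: go to q1, push Y$ → (q1, 000000, Y$)
  read 0, top Y: go to q0, push X → (q0, 00000, X$)
  read 0, top X: go to q0, push VX → (q0, 0000, VX$)
  read 0, top V: go to q0, push ε → (q0, 000, X$)
  read 0, top X: go to q0, push VX → (q0, 00, VX$)
  read 0, top V: go to q0, push ε → (q0, 0, X$)
  read 0, top X: go to q0, push VX → (q0, ε, VX$)
All input consumed; M is in state q0.

q0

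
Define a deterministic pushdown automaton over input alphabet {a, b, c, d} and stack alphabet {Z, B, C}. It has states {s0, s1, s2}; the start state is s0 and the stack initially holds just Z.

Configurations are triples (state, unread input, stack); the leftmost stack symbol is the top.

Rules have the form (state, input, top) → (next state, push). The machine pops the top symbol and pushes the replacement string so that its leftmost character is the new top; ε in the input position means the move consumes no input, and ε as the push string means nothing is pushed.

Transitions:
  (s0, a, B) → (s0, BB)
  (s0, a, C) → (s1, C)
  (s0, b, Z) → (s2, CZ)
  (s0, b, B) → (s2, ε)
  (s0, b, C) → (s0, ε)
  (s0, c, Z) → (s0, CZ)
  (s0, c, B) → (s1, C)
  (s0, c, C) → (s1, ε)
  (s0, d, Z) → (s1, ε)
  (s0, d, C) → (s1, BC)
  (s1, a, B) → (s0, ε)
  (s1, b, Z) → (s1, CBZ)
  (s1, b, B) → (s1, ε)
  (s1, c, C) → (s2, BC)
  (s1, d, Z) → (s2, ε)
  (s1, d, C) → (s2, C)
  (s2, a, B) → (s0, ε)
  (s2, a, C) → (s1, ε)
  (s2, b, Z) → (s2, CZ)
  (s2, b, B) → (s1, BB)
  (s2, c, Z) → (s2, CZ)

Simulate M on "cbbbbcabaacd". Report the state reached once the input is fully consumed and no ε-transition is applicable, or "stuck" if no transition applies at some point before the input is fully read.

(s0, cbbbbcabaacd, Z)
  read c, top Z: go to s0, push CZ → (s0, bbbbcabaacd, CZ)
  read b, top C: go to s0, push ε → (s0, bbbcabaacd, Z)
  read b, top Z: go to s2, push CZ → (s2, bbcabaacd, CZ)
No transition for (s2, b, top C); M blocks with input bbcabaacd remaining.

stuck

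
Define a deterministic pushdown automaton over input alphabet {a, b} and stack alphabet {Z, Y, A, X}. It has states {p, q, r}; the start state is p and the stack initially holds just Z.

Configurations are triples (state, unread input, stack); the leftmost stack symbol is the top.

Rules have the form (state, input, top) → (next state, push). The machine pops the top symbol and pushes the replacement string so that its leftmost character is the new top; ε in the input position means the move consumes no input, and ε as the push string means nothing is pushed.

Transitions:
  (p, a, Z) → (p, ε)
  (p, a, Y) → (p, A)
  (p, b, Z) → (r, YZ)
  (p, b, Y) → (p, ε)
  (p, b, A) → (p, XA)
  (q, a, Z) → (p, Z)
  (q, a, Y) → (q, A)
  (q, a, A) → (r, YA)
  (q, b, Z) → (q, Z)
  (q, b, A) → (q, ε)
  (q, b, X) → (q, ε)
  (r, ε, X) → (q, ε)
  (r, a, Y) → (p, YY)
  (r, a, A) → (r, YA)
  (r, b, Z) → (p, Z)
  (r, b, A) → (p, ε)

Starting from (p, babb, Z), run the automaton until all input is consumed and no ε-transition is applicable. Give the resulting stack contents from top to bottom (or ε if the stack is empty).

(p, babb, Z)
  read b, top Z: go to r, push YZ → (r, abb, YZ)
  read a, top Y: go to p, push YY → (p, bb, YYZ)
  read b, top Y: go to p, push ε → (p, b, YZ)
  read b, top Y: go to p, push ε → (p, ε, Z)
All input consumed in state p with stack Z.

Z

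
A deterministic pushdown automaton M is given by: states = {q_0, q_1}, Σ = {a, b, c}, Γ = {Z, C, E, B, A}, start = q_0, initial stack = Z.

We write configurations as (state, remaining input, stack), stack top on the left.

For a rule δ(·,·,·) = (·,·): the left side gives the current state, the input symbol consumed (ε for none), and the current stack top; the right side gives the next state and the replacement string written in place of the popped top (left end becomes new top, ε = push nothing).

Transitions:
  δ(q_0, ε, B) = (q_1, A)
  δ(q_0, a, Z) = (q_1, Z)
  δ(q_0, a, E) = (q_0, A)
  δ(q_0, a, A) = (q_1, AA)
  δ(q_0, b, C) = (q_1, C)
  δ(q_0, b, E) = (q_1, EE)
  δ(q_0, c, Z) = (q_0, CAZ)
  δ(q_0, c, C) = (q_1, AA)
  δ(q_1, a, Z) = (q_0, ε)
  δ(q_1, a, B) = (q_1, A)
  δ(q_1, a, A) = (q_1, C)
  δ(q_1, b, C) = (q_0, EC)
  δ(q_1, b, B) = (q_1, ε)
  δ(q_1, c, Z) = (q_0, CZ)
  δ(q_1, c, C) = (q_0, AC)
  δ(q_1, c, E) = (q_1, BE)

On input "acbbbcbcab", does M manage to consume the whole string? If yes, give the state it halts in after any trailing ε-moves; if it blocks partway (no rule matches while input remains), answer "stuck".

stuck

(q_0, acbbbcbcab, Z)
  read a, top Z: go to q_1, push Z → (q_1, cbbbcbcab, Z)
  read c, top Z: go to q_0, push CZ → (q_0, bbbcbcab, CZ)
  read b, top C: go to q_1, push C → (q_1, bbcbcab, CZ)
  read b, top C: go to q_0, push EC → (q_0, bcbcab, ECZ)
  read b, top E: go to q_1, push EE → (q_1, cbcab, EECZ)
  read c, top E: go to q_1, push BE → (q_1, bcab, BEECZ)
  read b, top B: go to q_1, push ε → (q_1, cab, EECZ)
  read c, top E: go to q_1, push BE → (q_1, ab, BEECZ)
  read a, top B: go to q_1, push A → (q_1, b, AEECZ)
No transition for (q_1, b, top A); M blocks with input b remaining.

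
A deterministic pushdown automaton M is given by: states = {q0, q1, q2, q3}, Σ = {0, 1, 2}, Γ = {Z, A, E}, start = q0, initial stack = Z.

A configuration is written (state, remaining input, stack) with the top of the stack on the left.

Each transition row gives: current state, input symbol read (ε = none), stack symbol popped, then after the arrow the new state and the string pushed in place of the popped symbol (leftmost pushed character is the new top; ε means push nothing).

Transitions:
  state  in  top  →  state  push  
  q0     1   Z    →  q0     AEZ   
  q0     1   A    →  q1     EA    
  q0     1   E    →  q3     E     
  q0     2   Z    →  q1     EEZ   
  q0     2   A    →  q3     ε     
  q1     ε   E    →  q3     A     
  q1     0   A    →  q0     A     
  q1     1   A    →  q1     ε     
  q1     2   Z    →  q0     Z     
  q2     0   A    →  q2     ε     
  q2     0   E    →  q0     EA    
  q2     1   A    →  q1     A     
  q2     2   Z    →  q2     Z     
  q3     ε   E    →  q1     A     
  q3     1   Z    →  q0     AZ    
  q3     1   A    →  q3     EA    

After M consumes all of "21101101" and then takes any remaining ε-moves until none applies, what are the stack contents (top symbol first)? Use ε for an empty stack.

AAAAEZ

(q0, 21101101, Z)
  read 2, top Z: go to q1, push EEZ → (q1, 1101101, EEZ)
  ε-move, top E: go to q3, push A → (q3, 1101101, AEZ)
  read 1, top A: go to q3, push EA → (q3, 101101, EAEZ)
  ε-move, top E: go to q1, push A → (q1, 101101, AAEZ)
  read 1, top A: go to q1, push ε → (q1, 01101, AEZ)
  read 0, top A: go to q0, push A → (q0, 1101, AEZ)
  read 1, top A: go to q1, push EA → (q1, 101, EAEZ)
  ε-move, top E: go to q3, push A → (q3, 101, AAEZ)
  read 1, top A: go to q3, push EA → (q3, 01, EAAEZ)
  ε-move, top E: go to q1, push A → (q1, 01, AAAEZ)
  read 0, top A: go to q0, push A → (q0, 1, AAAEZ)
  read 1, top A: go to q1, push EA → (q1, ε, EAAAEZ)
  ε-move, top E: go to q3, push A → (q3, ε, AAAAEZ)
All input consumed in state q3 with stack AAAAEZ.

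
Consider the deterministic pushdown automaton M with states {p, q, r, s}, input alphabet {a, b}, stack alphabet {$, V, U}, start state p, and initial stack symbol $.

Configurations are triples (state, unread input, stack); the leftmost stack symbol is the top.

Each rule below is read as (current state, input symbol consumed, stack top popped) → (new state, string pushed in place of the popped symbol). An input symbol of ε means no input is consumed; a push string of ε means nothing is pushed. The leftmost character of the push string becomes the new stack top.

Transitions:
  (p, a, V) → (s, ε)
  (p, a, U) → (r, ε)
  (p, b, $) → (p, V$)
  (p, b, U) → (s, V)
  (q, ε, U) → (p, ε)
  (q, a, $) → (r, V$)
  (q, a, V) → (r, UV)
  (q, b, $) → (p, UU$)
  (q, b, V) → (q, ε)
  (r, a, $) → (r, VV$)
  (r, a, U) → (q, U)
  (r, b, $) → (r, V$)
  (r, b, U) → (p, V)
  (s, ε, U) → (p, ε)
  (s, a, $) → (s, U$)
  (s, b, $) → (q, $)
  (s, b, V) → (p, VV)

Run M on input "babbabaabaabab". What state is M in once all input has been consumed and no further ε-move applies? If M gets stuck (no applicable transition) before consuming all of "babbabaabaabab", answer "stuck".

q

(p, babbabaabaabab, $)
  read b, top $: go to p, push V$ → (p, abbabaabaabab, V$)
  read a, top V: go to s, push ε → (s, bbabaabaabab, $)
  read b, top $: go to q, push $ → (q, babaabaabab, $)
  read b, top $: go to p, push UU$ → (p, abaabaabab, UU$)
  read a, top U: go to r, push ε → (r, baabaabab, U$)
  read b, top U: go to p, push V → (p, aabaabab, V$)
  read a, top V: go to s, push ε → (s, abaabab, $)
  read a, top $: go to s, push U$ → (s, baabab, U$)
  ε-move, top U: go to p, push ε → (p, baabab, $)
  read b, top $: go to p, push V$ → (p, aabab, V$)
  read a, top V: go to s, push ε → (s, abab, $)
  read a, top $: go to s, push U$ → (s, bab, U$)
  ε-move, top U: go to p, push ε → (p, bab, $)
  read b, top $: go to p, push V$ → (p, ab, V$)
  read a, top V: go to s, push ε → (s, b, $)
  read b, top $: go to q, push $ → (q, ε, $)
All input consumed; M is in state q.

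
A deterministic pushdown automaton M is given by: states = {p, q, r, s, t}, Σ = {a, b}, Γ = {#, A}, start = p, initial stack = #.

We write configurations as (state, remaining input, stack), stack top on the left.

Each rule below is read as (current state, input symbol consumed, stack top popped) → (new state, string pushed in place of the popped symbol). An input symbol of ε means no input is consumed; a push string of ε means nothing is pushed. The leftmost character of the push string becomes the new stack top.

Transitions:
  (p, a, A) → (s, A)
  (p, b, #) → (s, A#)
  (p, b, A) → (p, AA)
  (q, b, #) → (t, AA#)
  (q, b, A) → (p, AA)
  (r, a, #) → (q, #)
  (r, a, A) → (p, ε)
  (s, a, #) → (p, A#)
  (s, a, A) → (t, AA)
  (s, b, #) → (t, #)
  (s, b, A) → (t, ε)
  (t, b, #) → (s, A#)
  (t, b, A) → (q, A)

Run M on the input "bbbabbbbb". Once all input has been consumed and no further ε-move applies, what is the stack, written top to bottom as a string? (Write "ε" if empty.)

AAAAAA#

(p, bbbabbbbb, #)
  read b, top #: go to s, push A# → (s, bbabbbbb, A#)
  read b, top A: go to t, push ε → (t, babbbbb, #)
  read b, top #: go to s, push A# → (s, abbbbb, A#)
  read a, top A: go to t, push AA → (t, bbbbb, AA#)
  read b, top A: go to q, push A → (q, bbbb, AA#)
  read b, top A: go to p, push AA → (p, bbb, AAA#)
  read b, top A: go to p, push AA → (p, bb, AAAA#)
  read b, top A: go to p, push AA → (p, b, AAAAA#)
  read b, top A: go to p, push AA → (p, ε, AAAAAA#)
All input consumed in state p with stack AAAAAA#.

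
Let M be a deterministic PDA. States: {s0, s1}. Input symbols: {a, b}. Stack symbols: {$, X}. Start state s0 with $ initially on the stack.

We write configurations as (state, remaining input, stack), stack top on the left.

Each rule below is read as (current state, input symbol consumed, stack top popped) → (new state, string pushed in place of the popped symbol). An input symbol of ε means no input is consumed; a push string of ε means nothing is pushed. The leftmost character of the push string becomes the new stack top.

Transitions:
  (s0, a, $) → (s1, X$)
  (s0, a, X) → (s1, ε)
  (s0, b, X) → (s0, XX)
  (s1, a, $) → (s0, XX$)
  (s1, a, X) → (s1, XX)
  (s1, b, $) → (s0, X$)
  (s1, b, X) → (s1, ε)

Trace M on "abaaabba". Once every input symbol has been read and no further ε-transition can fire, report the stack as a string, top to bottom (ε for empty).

XX$

(s0, abaaabba, $) ⊢ (s1, baaabba, X$) ⊢ (s1, aaabba, $) ⊢ (s0, aabba, XX$) ⊢ (s1, abba, X$) ⊢ (s1, bba, XX$) ⊢ (s1, ba, X$) ⊢ (s1, a, $) ⊢ (s0, ε, XX$)
All input consumed in state s0 with stack XX$.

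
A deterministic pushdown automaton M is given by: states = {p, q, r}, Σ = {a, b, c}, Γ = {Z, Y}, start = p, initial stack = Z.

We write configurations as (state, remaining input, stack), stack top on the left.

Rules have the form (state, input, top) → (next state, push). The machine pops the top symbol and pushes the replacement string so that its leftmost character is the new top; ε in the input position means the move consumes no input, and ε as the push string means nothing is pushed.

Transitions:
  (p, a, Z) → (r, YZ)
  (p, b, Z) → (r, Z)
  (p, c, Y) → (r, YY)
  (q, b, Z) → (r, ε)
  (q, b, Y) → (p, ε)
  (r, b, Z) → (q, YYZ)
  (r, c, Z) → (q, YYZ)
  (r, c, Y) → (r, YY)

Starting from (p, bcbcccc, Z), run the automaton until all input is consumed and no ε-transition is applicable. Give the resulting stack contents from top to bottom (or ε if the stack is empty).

(p, bcbcccc, Z) ⊢ (r, cbcccc, Z) ⊢ (q, bcccc, YYZ) ⊢ (p, cccc, YZ) ⊢ (r, ccc, YYZ) ⊢ (r, cc, YYYZ) ⊢ (r, c, YYYYZ) ⊢ (r, ε, YYYYYZ)
All input consumed in state r with stack YYYYYZ.

YYYYYZ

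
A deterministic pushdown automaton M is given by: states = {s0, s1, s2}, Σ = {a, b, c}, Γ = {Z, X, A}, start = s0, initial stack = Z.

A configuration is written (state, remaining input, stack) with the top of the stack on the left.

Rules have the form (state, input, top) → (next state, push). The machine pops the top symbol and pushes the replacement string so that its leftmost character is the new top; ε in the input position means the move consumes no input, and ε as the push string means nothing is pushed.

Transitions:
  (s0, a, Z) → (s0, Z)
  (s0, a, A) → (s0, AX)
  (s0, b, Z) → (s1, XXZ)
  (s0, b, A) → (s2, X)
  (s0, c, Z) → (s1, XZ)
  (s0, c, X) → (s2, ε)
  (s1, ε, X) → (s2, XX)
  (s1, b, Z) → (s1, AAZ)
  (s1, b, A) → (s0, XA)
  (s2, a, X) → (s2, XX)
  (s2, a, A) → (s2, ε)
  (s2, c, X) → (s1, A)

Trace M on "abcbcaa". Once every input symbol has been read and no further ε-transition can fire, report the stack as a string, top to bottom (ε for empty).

XXXZ

(s0, abcbcaa, Z)
  read a, top Z: go to s0, push Z → (s0, bcbcaa, Z)
  read b, top Z: go to s1, push XXZ → (s1, cbcaa, XXZ)
  ε-move, top X: go to s2, push XX → (s2, cbcaa, XXXZ)
  read c, top X: go to s1, push A → (s1, bcaa, AXXZ)
  read b, top A: go to s0, push XA → (s0, caa, XAXXZ)
  read c, top X: go to s2, push ε → (s2, aa, AXXZ)
  read a, top A: go to s2, push ε → (s2, a, XXZ)
  read a, top X: go to s2, push XX → (s2, ε, XXXZ)
All input consumed in state s2 with stack XXXZ.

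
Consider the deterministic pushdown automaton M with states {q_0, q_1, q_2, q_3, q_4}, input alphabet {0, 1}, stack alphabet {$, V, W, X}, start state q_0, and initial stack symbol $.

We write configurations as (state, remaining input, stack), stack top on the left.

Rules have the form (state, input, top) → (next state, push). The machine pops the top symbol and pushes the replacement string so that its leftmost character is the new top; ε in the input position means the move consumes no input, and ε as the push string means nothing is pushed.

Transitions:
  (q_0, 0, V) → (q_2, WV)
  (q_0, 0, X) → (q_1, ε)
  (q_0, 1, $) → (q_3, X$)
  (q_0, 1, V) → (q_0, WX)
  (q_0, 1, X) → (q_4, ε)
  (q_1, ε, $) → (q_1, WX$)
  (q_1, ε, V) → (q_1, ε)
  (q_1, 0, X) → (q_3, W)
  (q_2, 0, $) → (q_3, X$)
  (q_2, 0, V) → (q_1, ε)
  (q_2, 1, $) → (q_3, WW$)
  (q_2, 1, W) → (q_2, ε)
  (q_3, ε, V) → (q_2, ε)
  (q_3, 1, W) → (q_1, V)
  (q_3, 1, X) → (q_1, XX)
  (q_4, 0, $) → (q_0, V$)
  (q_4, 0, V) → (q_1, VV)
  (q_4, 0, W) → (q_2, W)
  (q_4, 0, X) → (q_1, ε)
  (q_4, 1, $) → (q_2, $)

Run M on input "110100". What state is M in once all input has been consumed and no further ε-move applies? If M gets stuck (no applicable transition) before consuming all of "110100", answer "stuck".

(q_0, 110100, $)
  read 1, top $: go to q_3, push X$ → (q_3, 10100, X$)
  read 1, top X: go to q_1, push XX → (q_1, 0100, XX$)
  read 0, top X: go to q_3, push W → (q_3, 100, WX$)
  read 1, top W: go to q_1, push V → (q_1, 00, VX$)
  ε-move, top V: go to q_1, push ε → (q_1, 00, X$)
  read 0, top X: go to q_3, push W → (q_3, 0, W$)
No transition for (q_3, 0, top W); M blocks with input 0 remaining.

stuck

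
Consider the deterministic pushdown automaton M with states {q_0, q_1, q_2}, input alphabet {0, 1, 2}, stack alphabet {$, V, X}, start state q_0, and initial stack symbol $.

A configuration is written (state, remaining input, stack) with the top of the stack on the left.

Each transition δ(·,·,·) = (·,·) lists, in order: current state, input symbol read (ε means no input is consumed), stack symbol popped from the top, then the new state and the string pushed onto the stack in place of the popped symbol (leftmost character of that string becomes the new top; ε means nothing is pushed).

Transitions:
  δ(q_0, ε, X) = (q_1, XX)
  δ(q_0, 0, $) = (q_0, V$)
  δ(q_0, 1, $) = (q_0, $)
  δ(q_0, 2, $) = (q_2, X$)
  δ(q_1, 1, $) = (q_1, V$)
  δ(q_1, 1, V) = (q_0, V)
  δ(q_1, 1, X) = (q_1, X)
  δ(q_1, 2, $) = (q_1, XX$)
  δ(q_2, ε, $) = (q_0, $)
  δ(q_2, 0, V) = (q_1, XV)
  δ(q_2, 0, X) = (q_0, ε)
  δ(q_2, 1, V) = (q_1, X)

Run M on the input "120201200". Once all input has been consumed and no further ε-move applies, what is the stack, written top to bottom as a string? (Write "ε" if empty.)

V$

(q_0, 120201200, $) ⊢ (q_0, 20201200, $) ⊢ (q_2, 0201200, X$) ⊢ (q_0, 201200, $) ⊢ (q_2, 01200, X$) ⊢ (q_0, 1200, $) ⊢ (q_0, 200, $) ⊢ (q_2, 00, X$) ⊢ (q_0, 0, $) ⊢ (q_0, ε, V$)
All input consumed in state q_0 with stack V$.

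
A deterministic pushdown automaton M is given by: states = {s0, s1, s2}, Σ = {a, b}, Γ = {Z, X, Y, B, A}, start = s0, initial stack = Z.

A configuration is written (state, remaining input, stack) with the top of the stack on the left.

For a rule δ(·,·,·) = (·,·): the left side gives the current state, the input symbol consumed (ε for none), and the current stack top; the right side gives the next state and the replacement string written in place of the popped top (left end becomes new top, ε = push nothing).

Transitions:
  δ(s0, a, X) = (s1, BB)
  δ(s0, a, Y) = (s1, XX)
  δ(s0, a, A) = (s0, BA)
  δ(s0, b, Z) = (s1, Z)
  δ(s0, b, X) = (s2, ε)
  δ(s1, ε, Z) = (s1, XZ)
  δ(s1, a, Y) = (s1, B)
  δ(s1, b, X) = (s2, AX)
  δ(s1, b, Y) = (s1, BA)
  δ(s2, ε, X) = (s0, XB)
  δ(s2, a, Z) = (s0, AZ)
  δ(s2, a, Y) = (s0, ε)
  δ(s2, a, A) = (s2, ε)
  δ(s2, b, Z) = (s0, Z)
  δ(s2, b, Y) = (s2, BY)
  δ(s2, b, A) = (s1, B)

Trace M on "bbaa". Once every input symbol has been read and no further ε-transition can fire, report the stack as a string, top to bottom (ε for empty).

(s0, bbaa, Z)
  read b, top Z: go to s1, push Z → (s1, baa, Z)
  ε-move, top Z: go to s1, push XZ → (s1, baa, XZ)
  read b, top X: go to s2, push AX → (s2, aa, AXZ)
  read a, top A: go to s2, push ε → (s2, a, XZ)
  ε-move, top X: go to s0, push XB → (s0, a, XBZ)
  read a, top X: go to s1, push BB → (s1, ε, BBBZ)
All input consumed in state s1 with stack BBBZ.

BBBZ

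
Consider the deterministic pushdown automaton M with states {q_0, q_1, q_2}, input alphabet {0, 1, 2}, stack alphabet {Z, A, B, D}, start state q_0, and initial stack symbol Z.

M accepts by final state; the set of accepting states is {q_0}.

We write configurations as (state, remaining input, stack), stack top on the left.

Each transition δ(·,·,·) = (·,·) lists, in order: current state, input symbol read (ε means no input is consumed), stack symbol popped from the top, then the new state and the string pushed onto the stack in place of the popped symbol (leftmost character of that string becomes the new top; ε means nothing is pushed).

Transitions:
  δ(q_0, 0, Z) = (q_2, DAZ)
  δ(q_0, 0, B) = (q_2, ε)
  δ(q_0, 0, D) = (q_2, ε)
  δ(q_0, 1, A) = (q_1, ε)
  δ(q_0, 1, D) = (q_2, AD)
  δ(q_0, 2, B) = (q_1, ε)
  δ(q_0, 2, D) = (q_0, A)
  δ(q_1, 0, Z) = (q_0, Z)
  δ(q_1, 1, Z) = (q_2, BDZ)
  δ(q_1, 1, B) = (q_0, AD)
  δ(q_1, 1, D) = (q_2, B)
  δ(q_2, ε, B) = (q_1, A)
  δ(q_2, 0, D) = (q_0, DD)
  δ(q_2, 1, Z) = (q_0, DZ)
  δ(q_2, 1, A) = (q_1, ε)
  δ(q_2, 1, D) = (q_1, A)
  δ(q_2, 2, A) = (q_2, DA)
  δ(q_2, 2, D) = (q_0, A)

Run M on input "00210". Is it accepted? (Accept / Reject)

Reject

(q_0, 00210, Z) ⊢ (q_2, 0210, DAZ) ⊢ (q_0, 210, DDAZ) ⊢ (q_0, 10, ADAZ) ⊢ (q_1, 0, DAZ)
No transition applies at (q_1, 0, DAZ); input not fully consumed.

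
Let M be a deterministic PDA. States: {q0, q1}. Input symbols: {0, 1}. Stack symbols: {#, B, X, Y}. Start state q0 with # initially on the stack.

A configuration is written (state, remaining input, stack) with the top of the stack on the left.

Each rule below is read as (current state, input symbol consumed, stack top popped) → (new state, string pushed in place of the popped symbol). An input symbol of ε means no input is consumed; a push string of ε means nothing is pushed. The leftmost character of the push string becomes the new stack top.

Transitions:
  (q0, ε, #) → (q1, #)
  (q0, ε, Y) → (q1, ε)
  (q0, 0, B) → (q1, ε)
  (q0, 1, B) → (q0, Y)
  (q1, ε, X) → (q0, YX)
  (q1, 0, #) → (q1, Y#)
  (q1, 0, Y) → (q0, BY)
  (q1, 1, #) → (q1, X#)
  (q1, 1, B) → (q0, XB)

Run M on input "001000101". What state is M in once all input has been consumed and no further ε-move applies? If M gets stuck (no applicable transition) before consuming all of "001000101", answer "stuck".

(q0, 001000101, #)
  ε-move, top #: go to q1, push # → (q1, 001000101, #)
  read 0, top #: go to q1, push Y# → (q1, 01000101, Y#)
  read 0, top Y: go to q0, push BY → (q0, 1000101, BY#)
  read 1, top B: go to q0, push Y → (q0, 000101, YY#)
  ε-move, top Y: go to q1, push ε → (q1, 000101, Y#)
  read 0, top Y: go to q0, push BY → (q0, 00101, BY#)
  read 0, top B: go to q1, push ε → (q1, 0101, Y#)
  read 0, top Y: go to q0, push BY → (q0, 101, BY#)
  read 1, top B: go to q0, push Y → (q0, 01, YY#)
  ε-move, top Y: go to q1, push ε → (q1, 01, Y#)
  read 0, top Y: go to q0, push BY → (q0, 1, BY#)
  read 1, top B: go to q0, push Y → (q0, ε, YY#)
  ε-move, top Y: go to q1, push ε → (q1, ε, Y#)
All input consumed; M is in state q1.

q1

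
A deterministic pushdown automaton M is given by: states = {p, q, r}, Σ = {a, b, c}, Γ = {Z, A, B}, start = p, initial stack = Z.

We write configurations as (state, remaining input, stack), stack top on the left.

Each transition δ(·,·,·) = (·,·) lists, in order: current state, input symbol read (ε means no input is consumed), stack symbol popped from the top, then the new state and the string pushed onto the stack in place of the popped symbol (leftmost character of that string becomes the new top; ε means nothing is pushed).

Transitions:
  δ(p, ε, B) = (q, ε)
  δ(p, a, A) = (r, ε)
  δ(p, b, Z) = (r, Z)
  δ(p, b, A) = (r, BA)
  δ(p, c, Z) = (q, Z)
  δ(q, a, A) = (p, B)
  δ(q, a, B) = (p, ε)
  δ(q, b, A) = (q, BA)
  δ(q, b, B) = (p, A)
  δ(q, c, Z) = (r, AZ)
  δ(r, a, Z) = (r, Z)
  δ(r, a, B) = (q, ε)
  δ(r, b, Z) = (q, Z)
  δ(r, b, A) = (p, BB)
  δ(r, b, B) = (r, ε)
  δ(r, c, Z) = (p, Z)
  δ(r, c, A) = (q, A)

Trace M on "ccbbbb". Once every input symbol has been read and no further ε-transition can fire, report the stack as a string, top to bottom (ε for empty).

AZ

(p, ccbbbb, Z)
  read c, top Z: go to q, push Z → (q, cbbbb, Z)
  read c, top Z: go to r, push AZ → (r, bbbb, AZ)
  read b, top A: go to p, push BB → (p, bbb, BBZ)
  ε-move, top B: go to q, push ε → (q, bbb, BZ)
  read b, top B: go to p, push A → (p, bb, AZ)
  read b, top A: go to r, push BA → (r, b, BAZ)
  read b, top B: go to r, push ε → (r, ε, AZ)
All input consumed in state r with stack AZ.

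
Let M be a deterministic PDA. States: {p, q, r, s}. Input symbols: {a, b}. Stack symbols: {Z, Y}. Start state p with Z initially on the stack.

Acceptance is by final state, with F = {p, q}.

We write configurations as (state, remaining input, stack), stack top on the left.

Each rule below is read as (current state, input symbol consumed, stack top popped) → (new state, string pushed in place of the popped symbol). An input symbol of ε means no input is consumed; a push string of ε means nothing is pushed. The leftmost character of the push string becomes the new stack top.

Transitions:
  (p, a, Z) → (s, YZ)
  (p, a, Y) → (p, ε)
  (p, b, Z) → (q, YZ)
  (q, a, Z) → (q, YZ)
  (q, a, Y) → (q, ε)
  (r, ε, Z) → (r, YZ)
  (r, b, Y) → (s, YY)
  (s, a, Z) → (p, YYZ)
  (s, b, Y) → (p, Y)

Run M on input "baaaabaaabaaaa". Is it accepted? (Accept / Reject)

(p, baaaabaaabaaaa, Z)
  read b, top Z: go to q, push YZ → (q, aaaabaaabaaaa, YZ)
  read a, top Y: go to q, push ε → (q, aaabaaabaaaa, Z)
  read a, top Z: go to q, push YZ → (q, aabaaabaaaa, YZ)
  read a, top Y: go to q, push ε → (q, abaaabaaaa, Z)
  read a, top Z: go to q, push YZ → (q, baaabaaaa, YZ)
No transition applies at (q, baaabaaaa, YZ); input not fully consumed.

Reject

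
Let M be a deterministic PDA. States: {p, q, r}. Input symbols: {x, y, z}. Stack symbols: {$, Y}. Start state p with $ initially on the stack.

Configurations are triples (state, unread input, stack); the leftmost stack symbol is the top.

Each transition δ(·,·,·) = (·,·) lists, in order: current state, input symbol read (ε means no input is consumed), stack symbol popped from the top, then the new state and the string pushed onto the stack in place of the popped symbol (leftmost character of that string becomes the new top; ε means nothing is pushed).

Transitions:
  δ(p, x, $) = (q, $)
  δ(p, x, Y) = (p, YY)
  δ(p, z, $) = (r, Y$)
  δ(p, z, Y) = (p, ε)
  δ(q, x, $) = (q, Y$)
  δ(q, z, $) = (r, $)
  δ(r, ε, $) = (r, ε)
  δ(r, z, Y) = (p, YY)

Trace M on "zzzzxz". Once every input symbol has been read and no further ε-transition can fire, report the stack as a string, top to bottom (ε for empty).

ε

(p, zzzzxz, $)
  read z, top $: go to r, push Y$ → (r, zzzxz, Y$)
  read z, top Y: go to p, push YY → (p, zzxz, YY$)
  read z, top Y: go to p, push ε → (p, zxz, Y$)
  read z, top Y: go to p, push ε → (p, xz, $)
  read x, top $: go to q, push $ → (q, z, $)
  read z, top $: go to r, push $ → (r, ε, $)
  ε-move, top $: go to r, push ε → (r, ε, ε)
All input consumed in state r with stack ε.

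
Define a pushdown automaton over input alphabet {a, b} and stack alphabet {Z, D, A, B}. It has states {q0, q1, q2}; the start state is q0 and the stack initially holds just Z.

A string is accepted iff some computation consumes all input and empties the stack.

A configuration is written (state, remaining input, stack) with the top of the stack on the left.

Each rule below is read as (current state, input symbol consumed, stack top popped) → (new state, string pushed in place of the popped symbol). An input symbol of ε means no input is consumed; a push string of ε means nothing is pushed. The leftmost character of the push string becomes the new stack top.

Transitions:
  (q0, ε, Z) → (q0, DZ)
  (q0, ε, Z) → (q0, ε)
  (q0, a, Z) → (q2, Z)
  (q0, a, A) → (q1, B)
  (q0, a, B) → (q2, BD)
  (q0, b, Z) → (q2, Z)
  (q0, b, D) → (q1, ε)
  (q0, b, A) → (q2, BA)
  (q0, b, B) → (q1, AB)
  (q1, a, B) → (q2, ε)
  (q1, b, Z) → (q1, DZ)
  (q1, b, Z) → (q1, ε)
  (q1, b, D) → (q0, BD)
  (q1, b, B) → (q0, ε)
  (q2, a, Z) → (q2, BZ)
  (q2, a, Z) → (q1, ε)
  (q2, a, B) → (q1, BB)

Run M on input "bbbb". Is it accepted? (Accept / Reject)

No computation consumes all input and empties the stack.

Reject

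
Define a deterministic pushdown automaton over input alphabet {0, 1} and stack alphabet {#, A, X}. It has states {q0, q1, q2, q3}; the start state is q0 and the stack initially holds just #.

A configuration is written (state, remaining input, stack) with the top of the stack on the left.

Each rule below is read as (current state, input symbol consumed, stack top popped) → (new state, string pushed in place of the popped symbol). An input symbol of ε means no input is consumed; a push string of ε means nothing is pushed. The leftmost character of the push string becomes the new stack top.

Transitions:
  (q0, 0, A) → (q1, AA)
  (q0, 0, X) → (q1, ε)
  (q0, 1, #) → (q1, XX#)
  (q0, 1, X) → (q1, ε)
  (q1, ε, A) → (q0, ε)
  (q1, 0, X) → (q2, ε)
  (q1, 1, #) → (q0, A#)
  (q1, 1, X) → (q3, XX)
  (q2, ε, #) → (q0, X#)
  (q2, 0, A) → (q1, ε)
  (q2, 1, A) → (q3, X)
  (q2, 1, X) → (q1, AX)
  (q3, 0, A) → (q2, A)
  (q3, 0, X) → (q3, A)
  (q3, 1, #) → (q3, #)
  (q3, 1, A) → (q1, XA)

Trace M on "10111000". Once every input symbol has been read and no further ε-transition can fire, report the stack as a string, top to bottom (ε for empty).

(q0, 10111000, #)
  read 1, top #: go to q1, push XX# → (q1, 0111000, XX#)
  read 0, top X: go to q2, push ε → (q2, 111000, X#)
  read 1, top X: go to q1, push AX → (q1, 11000, AX#)
  ε-move, top A: go to q0, push ε → (q0, 11000, X#)
  read 1, top X: go to q1, push ε → (q1, 1000, #)
  read 1, top #: go to q0, push A# → (q0, 000, A#)
  read 0, top A: go to q1, push AA → (q1, 00, AA#)
  ε-move, top A: go to q0, push ε → (q0, 00, A#)
  read 0, top A: go to q1, push AA → (q1, 0, AA#)
  ε-move, top A: go to q0, push ε → (q0, 0, A#)
  read 0, top A: go to q1, push AA → (q1, ε, AA#)
  ε-move, top A: go to q0, push ε → (q0, ε, A#)
All input consumed in state q0 with stack A#.

A#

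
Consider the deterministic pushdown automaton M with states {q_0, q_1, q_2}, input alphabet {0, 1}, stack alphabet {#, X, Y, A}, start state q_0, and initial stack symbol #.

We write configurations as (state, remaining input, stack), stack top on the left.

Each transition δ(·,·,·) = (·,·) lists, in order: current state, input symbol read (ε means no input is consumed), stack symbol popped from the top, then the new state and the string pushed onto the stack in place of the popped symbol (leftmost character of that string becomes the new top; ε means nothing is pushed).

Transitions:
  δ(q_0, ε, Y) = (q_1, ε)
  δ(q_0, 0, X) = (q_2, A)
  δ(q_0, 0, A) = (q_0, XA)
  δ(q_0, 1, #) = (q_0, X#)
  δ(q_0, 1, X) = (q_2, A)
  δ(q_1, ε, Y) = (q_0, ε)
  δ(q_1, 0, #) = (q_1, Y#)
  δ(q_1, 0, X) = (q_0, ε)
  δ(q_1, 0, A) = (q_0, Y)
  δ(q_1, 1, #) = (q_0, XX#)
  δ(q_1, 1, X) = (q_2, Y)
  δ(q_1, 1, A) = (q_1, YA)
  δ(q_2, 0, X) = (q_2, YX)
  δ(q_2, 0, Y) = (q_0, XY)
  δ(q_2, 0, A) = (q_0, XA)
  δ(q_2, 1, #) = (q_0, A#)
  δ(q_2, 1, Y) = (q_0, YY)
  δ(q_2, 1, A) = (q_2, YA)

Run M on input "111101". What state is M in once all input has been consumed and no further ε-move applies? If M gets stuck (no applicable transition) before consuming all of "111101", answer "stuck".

(q_0, 111101, #)
  read 1, top #: go to q_0, push X# → (q_0, 11101, X#)
  read 1, top X: go to q_2, push A → (q_2, 1101, A#)
  read 1, top A: go to q_2, push YA → (q_2, 101, YA#)
  read 1, top Y: go to q_0, push YY → (q_0, 01, YYA#)
  ε-move, top Y: go to q_1, push ε → (q_1, 01, YA#)
  ε-move, top Y: go to q_0, push ε → (q_0, 01, A#)
  read 0, top A: go to q_0, push XA → (q_0, 1, XA#)
  read 1, top X: go to q_2, push A → (q_2, ε, AA#)
All input consumed; M is in state q_2.

q_2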